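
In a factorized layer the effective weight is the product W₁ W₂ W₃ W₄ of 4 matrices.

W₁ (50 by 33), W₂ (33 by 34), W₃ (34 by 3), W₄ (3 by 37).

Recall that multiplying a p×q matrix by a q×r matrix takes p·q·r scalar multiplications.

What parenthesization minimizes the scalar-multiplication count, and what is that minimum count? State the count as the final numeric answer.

Adjacent pairs: W₁W₂ = 50·33·34 = 56100; W₂W₃ = 33·34·3 = 3366; W₃W₄ = 34·3·37 = 3774.
Length 3: W₁..W₃: k=1: 0+3366+50·33·3=8316; k=2: 56100+0+50·34·3=61200 → min 8316 | W₂..W₄: k=2: 0+3774+33·34·37=45288; k=3: 3366+0+33·3·37=7029 → min 7029.
Length 4: W₁..W₄: k=1: 0+7029+50·33·37=68079; k=2: 56100+3774+50·34·37=122774; k=3: 8316+0+50·3·37=13866 → min 13866.
Optimal parenthesization: ((W₁ (W₂ W₃)) W₄) with cost 13866.

13866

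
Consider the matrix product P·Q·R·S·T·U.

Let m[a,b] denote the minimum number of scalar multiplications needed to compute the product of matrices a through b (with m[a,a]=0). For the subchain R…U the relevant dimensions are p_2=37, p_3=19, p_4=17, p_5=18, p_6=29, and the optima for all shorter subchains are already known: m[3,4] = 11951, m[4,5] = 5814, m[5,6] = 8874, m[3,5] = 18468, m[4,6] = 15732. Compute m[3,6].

36119

m[3,6] = min over k∈[3,5] of m[3,k]+m[k+1,6]+p_{2}·p_k·p_{6}.
k=3: 0 + 15732 + 37·19·29 = 36119; k=4: 11951 + 8874 + 37·17·29 = 39066; k=5: 18468 + 0 + 37·18·29 = 37782.
Minimum: 36119 at k=3.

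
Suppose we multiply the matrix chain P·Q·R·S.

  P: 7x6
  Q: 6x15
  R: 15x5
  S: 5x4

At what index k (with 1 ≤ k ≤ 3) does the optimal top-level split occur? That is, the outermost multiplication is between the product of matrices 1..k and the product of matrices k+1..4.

Adjacent pairs: PQ = 7·6·15 = 630; QR = 6·15·5 = 450; RS = 15·5·4 = 300.
Length 3: P..R: k=1: 0+450+7·6·5=660; k=2: 630+0+7·15·5=1155 → min 660 | Q..S: k=2: 0+300+6·15·4=660; k=3: 450+0+6·5·4=570 → min 570.
Top-level splits: k=1: (P..P)·(Q..S) → 0+570+7·6·4 = 738; k=2: (P..Q)·(R..S) → 630+300+7·15·4 = 1350; k=3: (P..R)·(S..S) → 660+0+7·5·4 = 800.
Best split is after P, i.e. k = 1.

1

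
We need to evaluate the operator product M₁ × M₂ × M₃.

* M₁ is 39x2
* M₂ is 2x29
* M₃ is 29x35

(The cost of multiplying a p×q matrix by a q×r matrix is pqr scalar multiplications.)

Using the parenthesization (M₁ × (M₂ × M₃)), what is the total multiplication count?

4760

(M₂ × M₃): 2×29 by 29×35 → 2×35, cost 2·29·35 = 2030
(M₁ × (M₂ × M₃)): 39×2 by 2×35 → 39×35, cost 39·2·35 = 2730; cumulative 4760
Total: 4760 scalar multiplications.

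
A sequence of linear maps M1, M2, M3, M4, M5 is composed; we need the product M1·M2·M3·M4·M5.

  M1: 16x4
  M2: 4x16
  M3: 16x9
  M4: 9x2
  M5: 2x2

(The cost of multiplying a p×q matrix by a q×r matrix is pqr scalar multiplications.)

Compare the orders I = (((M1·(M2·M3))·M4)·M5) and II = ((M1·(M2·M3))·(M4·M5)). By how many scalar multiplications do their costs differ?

28

Order I = (((M1·(M2·M3))·M4)·M5): (M2·M3): 4×16 by 16×9 → 4×9, cost 4·16·9 = 576; (M1·(M2·M3)): 16×4 by 4×9 → 16×9, cost 16·4·9 = 576; cumulative 1152; ((M1·(M2·M3))·M4): 16×9 by 9×2 → 16×2, cost 16·9·2 = 288; cumulative 1440; (((M1·(M2·M3))·M4)·M5): 16×2 by 2×2 → 16×2, cost 16·2·2 = 64; cumulative 1504. Total 1504.
Order II = ((M1·(M2·M3))·(M4·M5)): (M2·M3): 4×16 by 16×9 → 4×9, cost 4·16·9 = 576; (M1·(M2·M3)): 16×4 by 4×9 → 16×9, cost 16·4·9 = 576; cumulative 1152; (M4·M5): 9×2 by 2×2 → 9×2, cost 9·2·2 = 36; ((M1·(M2·M3))·(M4·M5)): 16×9 by 9×2 → 16×2, cost 16·9·2 = 288; cumulative 1476. Total 1476.
Difference: |1504 − 1476| = 28.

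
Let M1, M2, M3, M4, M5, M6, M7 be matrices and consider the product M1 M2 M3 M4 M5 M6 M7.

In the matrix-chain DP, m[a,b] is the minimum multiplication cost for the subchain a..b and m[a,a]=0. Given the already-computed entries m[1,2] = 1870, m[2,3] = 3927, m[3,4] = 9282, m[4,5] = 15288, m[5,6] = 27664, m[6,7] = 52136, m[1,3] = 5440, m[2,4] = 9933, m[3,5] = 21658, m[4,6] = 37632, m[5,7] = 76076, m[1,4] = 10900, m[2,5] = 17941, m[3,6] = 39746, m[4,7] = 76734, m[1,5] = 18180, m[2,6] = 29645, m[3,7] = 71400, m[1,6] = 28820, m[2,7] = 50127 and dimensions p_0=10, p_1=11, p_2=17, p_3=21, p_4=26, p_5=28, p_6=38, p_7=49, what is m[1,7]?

m[1,7] = min over k∈[1,6] of m[1,k]+m[k+1,7]+p_{0}·p_k·p_{7}.
k=1: 0 + 50127 + 10·11·49 = 55517; k=2: 1870 + 71400 + 10·17·49 = 81600; k=3: 5440 + 76734 + 10·21·49 = 92464; k=4: 10900 + 76076 + 10·26·49 = 99716; k=5: 18180 + 52136 + 10·28·49 = 84036; k=6: 28820 + 0 + 10·38·49 = 47440.
Minimum: 47440 at k=6.

47440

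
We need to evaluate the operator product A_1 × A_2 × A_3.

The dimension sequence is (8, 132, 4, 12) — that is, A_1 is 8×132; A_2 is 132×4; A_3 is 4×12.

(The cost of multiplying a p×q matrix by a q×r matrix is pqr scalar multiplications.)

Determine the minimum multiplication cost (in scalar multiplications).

Order (A_1 × (A_2 × A_3)): (A_2 × A_3): 132×4 by 4×12 → 132×12, cost 132·4·12 = 6336; (A_1 × (A_2 × A_3)): 8×132 by 132×12 → 8×12, cost 8·132·12 = 12672; cumulative 19008. Total 19008.
Order ((A_1 × A_2) × A_3): (A_1 × A_2): 8×132 by 132×4 → 8×4, cost 8·132·4 = 4224; ((A_1 × A_2) × A_3): 8×4 by 4×12 → 8×12, cost 8·4·12 = 384; cumulative 4608. Total 4608.
Minimum: 4608.

4608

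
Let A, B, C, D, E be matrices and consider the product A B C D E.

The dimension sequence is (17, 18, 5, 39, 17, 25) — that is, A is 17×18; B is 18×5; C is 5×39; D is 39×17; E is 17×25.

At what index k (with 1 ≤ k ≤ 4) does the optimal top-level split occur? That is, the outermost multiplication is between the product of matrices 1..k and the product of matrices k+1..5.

Adjacent pairs: AB = 17·18·5 = 1530; BC = 18·5·39 = 3510; CD = 5·39·17 = 3315; DE = 39·17·25 = 16575.
Length 3: A..C: k=1: 0+3510+17·18·39=15444; k=2: 1530+0+17·5·39=4845 → min 4845 | B..D: k=2: 0+3315+18·5·17=4845; k=3: 3510+0+18·39·17=15444 → min 4845 | C..E: k=3: 0+16575+5·39·25=21450; k=4: 3315+0+5·17·25=5440 → min 5440.
Length 4: A..D: k=1: 0+4845+17·18·17=10047; k=2: 1530+3315+17·5·17=6290; k=3: 4845+0+17·39·17=16116 → min 6290 | B..E: k=2: 0+5440+18·5·25=7690; k=3: 3510+16575+18·39·25=37635; k=4: 4845+0+18·17·25=12495 → min 7690.
Top-level splits: k=1: (A..A)·(B..E) → 0+7690+17·18·25 = 15340; k=2: (A..B)·(C..E) → 1530+5440+17·5·25 = 9095; k=3: (A..C)·(D..E) → 4845+16575+17·39·25 = 37995; k=4: (A..D)·(E..E) → 6290+0+17·17·25 = 13515.
Best split is after B, i.e. k = 2.

2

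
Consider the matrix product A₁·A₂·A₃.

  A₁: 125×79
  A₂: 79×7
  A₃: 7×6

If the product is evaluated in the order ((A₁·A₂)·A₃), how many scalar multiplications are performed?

(A₁·A₂): 125×79 by 79×7 → 125×7, cost 125·79·7 = 69125
((A₁·A₂)·A₃): 125×7 by 7×6 → 125×6, cost 125·7·6 = 5250; cumulative 74375
Total: 74375 scalar multiplications.

74375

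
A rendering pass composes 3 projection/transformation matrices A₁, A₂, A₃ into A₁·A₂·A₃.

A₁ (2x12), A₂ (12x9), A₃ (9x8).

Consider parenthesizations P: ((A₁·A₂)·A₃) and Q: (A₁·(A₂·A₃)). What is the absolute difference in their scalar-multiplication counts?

696

Order P = ((A₁·A₂)·A₃): (A₁·A₂): 2×12 by 12×9 → 2×9, cost 2·12·9 = 216; ((A₁·A₂)·A₃): 2×9 by 9×8 → 2×8, cost 2·9·8 = 144; cumulative 360. Total 360.
Order Q = (A₁·(A₂·A₃)): (A₂·A₃): 12×9 by 9×8 → 12×8, cost 12·9·8 = 864; (A₁·(A₂·A₃)): 2×12 by 12×8 → 2×8, cost 2·12·8 = 192; cumulative 1056. Total 1056.
Difference: |360 − 1056| = 696.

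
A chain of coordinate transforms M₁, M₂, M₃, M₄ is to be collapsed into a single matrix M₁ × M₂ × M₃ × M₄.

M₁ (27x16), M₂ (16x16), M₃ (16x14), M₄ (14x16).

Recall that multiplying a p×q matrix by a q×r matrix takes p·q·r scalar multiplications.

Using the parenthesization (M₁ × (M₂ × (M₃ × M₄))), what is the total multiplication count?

(M₃ × M₄): 16×14 by 14×16 → 16×16, cost 16·14·16 = 3584
(M₂ × (M₃ × M₄)): 16×16 by 16×16 → 16×16, cost 16·16·16 = 4096; cumulative 7680
(M₁ × (M₂ × (M₃ × M₄))): 27×16 by 16×16 → 27×16, cost 27·16·16 = 6912; cumulative 14592
Total: 14592 scalar multiplications.

14592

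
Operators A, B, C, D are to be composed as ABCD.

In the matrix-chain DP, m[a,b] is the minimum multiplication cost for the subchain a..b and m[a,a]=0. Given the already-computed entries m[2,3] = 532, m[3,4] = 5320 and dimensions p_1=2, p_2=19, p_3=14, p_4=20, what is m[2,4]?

m[2,4] = min over k∈[2,3] of m[2,k]+m[k+1,4]+p_{1}·p_k·p_{4}.
k=2: 0 + 5320 + 2·19·20 = 6080; k=3: 532 + 0 + 2·14·20 = 1092.
Minimum: 1092 at k=3.

1092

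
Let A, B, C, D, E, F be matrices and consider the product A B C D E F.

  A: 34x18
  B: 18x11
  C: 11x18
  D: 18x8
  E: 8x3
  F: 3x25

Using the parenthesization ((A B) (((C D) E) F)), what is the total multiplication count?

18755

(A B): 34×18 by 18×11 → 34×11, cost 34·18·11 = 6732
(C D): 11×18 by 18×8 → 11×8, cost 11·18·8 = 1584
((C D) E): 11×8 by 8×3 → 11×3, cost 11·8·3 = 264; cumulative 1848
(((C D) E) F): 11×3 by 3×25 → 11×25, cost 11·3·25 = 825; cumulative 2673
((A B) (((C D) E) F)): 34×11 by 11×25 → 34×25, cost 34·11·25 = 9350; cumulative 18755
Total: 18755 scalar multiplications.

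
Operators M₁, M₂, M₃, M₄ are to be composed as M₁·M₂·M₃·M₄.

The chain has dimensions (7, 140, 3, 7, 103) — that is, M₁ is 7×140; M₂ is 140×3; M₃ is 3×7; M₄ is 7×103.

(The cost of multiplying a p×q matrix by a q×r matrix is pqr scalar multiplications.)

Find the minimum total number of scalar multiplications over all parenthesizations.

Adjacent pairs: M₁M₂ = 7·140·3 = 2940; M₂M₃ = 140·3·7 = 2940; M₃M₄ = 3·7·103 = 2163.
Length 3: M₁..M₃: k=1: 0+2940+7·140·7=9800; k=2: 2940+0+7·3·7=3087 → min 3087 | M₂..M₄: k=2: 0+2163+140·3·103=45423; k=3: 2940+0+140·7·103=103880 → min 45423.
Length 4: M₁..M₄: k=1: 0+45423+7·140·103=146363; k=2: 2940+2163+7·3·103=7266; k=3: 3087+0+7·7·103=8134 → min 7266.
Optimal order: ((M₁·M₂)·(M₃·M₄)) with cost 7266.

7266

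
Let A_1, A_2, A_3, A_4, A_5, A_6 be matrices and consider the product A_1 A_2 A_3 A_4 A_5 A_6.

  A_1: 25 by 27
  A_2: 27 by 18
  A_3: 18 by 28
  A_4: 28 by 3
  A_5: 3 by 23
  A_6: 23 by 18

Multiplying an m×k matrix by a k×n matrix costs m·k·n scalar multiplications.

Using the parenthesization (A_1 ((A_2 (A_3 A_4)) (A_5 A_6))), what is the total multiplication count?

(A_3 A_4): 18×28 by 28×3 → 18×3, cost 18·28·3 = 1512
(A_2 (A_3 A_4)): 27×18 by 18×3 → 27×3, cost 27·18·3 = 1458; cumulative 2970
(A_5 A_6): 3×23 by 23×18 → 3×18, cost 3·23·18 = 1242
((A_2 (A_3 A_4)) (A_5 A_6)): 27×3 by 3×18 → 27×18, cost 27·3·18 = 1458; cumulative 5670
(A_1 ((A_2 (A_3 A_4)) (A_5 A_6))): 25×27 by 27×18 → 25×18, cost 25·27·18 = 12150; cumulative 17820
Total: 17820 scalar multiplications.

17820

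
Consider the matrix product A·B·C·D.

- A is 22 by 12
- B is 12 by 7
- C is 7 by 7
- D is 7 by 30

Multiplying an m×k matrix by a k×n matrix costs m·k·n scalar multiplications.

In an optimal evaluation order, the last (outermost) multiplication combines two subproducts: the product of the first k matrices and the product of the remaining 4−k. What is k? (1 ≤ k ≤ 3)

Adjacent pairs: AB = 22·12·7 = 1848; BC = 12·7·7 = 588; CD = 7·7·30 = 1470.
Length 3: A..C: k=1: 0+588+22·12·7=2436; k=2: 1848+0+22·7·7=2926 → min 2436 | B..D: k=2: 0+1470+12·7·30=3990; k=3: 588+0+12·7·30=3108 → min 3108.
Top-level splits: k=1: (A..A)·(B..D) → 0+3108+22·12·30 = 11028; k=2: (A..B)·(C..D) → 1848+1470+22·7·30 = 7938; k=3: (A..C)·(D..D) → 2436+0+22·7·30 = 7056.
Best split is after C, i.e. k = 3.

3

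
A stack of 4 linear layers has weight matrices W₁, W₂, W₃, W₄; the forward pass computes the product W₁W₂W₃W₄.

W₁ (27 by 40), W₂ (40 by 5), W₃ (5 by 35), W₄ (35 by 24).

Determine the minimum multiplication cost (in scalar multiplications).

Adjacent pairs: W₁W₂ = 27·40·5 = 5400; W₂W₃ = 40·5·35 = 7000; W₃W₄ = 5·35·24 = 4200.
Length 3: W₁..W₃: k=1: 0+7000+27·40·35=44800; k=2: 5400+0+27·5·35=10125 → min 10125 | W₂..W₄: k=2: 0+4200+40·5·24=9000; k=3: 7000+0+40·35·24=40600 → min 9000.
Length 4: W₁..W₄: k=1: 0+9000+27·40·24=34920; k=2: 5400+4200+27·5·24=12840; k=3: 10125+0+27·35·24=32805 → min 12840.
Optimal order: ((W₁W₂)(W₃W₄)) with cost 12840.

12840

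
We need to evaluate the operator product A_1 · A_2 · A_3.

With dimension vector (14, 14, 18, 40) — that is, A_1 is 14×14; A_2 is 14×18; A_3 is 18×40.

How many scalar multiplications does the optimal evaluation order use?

13608

Order (A_1 · (A_2 · A_3)): (A_2 · A_3): 14×18 by 18×40 → 14×40, cost 14·18·40 = 10080; (A_1 · (A_2 · A_3)): 14×14 by 14×40 → 14×40, cost 14·14·40 = 7840; cumulative 17920. Total 17920.
Order ((A_1 · A_2) · A_3): (A_1 · A_2): 14×14 by 14×18 → 14×18, cost 14·14·18 = 3528; ((A_1 · A_2) · A_3): 14×18 by 18×40 → 14×40, cost 14·18·40 = 10080; cumulative 13608. Total 13608.
Minimum: 13608.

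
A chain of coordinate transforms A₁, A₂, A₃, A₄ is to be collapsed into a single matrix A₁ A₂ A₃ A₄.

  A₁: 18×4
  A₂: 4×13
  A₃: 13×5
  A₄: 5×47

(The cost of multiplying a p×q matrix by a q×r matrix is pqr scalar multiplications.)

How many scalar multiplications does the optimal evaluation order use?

Adjacent pairs: A₁A₂ = 18·4·13 = 936; A₂A₃ = 4·13·5 = 260; A₃A₄ = 13·5·47 = 3055.
Length 3: A₁..A₃: k=1: 0+260+18·4·5=620; k=2: 936+0+18·13·5=2106 → min 620 | A₂..A₄: k=2: 0+3055+4·13·47=5499; k=3: 260+0+4·5·47=1200 → min 1200.
Length 4: A₁..A₄: k=1: 0+1200+18·4·47=4584; k=2: 936+3055+18·13·47=14989; k=3: 620+0+18·5·47=4850 → min 4584.
Optimal order: (A₁ ((A₂ A₃) A₄)) with cost 4584.

4584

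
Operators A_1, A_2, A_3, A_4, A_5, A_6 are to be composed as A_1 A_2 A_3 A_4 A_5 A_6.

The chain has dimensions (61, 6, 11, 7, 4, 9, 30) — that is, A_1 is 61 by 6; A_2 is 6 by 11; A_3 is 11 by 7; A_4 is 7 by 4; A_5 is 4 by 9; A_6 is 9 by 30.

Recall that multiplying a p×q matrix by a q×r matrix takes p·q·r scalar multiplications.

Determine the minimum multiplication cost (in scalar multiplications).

10436

Adjacent pairs: A_1A_2 = 61·6·11 = 4026; A_2A_3 = 6·11·7 = 462; A_3A_4 = 11·7·4 = 308; A_4A_5 = 7·4·9 = 252; A_5A_6 = 4·9·30 = 1080.
Length 3: A_1..A_3: k=1: 0+462+61·6·7=3024; k=2: 4026+0+61·11·7=8723 → min 3024 | A_2..A_4: k=2: 0+308+6·11·4=572; k=3: 462+0+6·7·4=630 → min 572 | A_3..A_5: k=3: 0+252+11·7·9=945; k=4: 308+0+11·4·9=704 → min 704 | A_4..A_6: k=4: 0+1080+7·4·30=1920; k=5: 252+0+7·9·30=2142 → min 1920.
Length 4: A_1..A_4: k=1: 0+572+61·6·4=2036; k=2: 4026+308+61·11·4=7018; k=3: 3024+0+61·7·4=4732 → min 2036 | A_2..A_5: k=2: 0+704+6·11·9=1298; k=3: 462+252+6·7·9=1092; k=4: 572+0+6·4·9=788 → min 788 | A_3..A_6: k=3: 0+1920+11·7·30=4230; k=4: 308+1080+11·4·30=2708; k=5: 704+0+11·9·30=3674 → min 2708.
Length 5: A_1..A_5: k=1: 0+788+61·6·9=4082; k=2: 4026+704+61·11·9=10769; k=3: 3024+252+61·7·9=7119; k=4: 2036+0+61·4·9=4232 → min 4082 | A_2..A_6: k=2: 0+2708+6·11·30=4688; k=3: 462+1920+6·7·30=3642; k=4: 572+1080+6·4·30=2372; k=5: 788+0+6·9·30=2408 → min 2372.
Length 6: A_1..A_6: k=1: 0+2372+61·6·30=13352; k=2: 4026+2708+61·11·30=26864; k=3: 3024+1920+61·7·30=17754; k=4: 2036+1080+61·4·30=10436; k=5: 4082+0+61·9·30=20552 → min 10436.
Optimal order: ((A_1 (A_2 (A_3 A_4))) (A_5 A_6)) with cost 10436.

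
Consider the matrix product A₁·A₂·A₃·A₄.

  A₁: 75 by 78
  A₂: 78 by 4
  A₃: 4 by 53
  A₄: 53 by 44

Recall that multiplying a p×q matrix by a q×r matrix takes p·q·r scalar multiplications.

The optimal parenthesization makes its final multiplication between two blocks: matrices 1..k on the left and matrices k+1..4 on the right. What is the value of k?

2

Adjacent pairs: A₁A₂ = 75·78·4 = 23400; A₂A₃ = 78·4·53 = 16536; A₃A₄ = 4·53·44 = 9328.
Length 3: A₁..A₃: k=1: 0+16536+75·78·53=326586; k=2: 23400+0+75·4·53=39300 → min 39300 | A₂..A₄: k=2: 0+9328+78·4·44=23056; k=3: 16536+0+78·53·44=198432 → min 23056.
Top-level splits: k=1: (A₁..A₁)·(A₂..A₄) → 0+23056+75·78·44 = 280456; k=2: (A₁..A₂)·(A₃..A₄) → 23400+9328+75·4·44 = 45928; k=3: (A₁..A₃)·(A₄..A₄) → 39300+0+75·53·44 = 214200.
Best split is after A₂, i.e. k = 2.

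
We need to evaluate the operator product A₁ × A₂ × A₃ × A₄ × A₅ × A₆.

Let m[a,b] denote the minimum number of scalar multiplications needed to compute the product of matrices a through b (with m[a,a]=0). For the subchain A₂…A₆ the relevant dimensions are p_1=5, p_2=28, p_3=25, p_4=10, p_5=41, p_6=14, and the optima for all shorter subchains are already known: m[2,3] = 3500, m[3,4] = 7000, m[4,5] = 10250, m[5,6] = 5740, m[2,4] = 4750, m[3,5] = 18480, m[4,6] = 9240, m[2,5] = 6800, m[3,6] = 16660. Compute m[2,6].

9670

m[2,6] = min over k∈[2,5] of m[2,k]+m[k+1,6]+p_{1}·p_k·p_{6}.
k=2: 0 + 16660 + 5·28·14 = 18620; k=3: 3500 + 9240 + 5·25·14 = 14490; k=4: 4750 + 5740 + 5·10·14 = 11190; k=5: 6800 + 0 + 5·41·14 = 9670.
Minimum: 9670 at k=5.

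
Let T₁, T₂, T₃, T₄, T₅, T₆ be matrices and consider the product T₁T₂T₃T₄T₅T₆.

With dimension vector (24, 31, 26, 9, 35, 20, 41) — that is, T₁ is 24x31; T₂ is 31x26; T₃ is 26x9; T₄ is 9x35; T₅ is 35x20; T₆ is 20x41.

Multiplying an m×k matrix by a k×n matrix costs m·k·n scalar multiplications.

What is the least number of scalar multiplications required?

36486

Adjacent pairs: T₁T₂ = 24·31·26 = 19344; T₂T₃ = 31·26·9 = 7254; T₃T₄ = 26·9·35 = 8190; T₄T₅ = 9·35·20 = 6300; T₅T₆ = 35·20·41 = 28700.
Length 3: T₁..T₃: k=1: 0+7254+24·31·9=13950; k=2: 19344+0+24·26·9=24960 → min 13950 | T₂..T₄: k=2: 0+8190+31·26·35=36400; k=3: 7254+0+31·9·35=17019 → min 17019 | T₃..T₅: k=3: 0+6300+26·9·20=10980; k=4: 8190+0+26·35·20=26390 → min 10980 | T₄..T₆: k=4: 0+28700+9·35·41=41615; k=5: 6300+0+9·20·41=13680 → min 13680.
Length 4: T₁..T₄: k=1: 0+17019+24·31·35=43059; k=2: 19344+8190+24·26·35=49374; k=3: 13950+0+24·9·35=21510 → min 21510 | T₂..T₅: k=2: 0+10980+31·26·20=27100; k=3: 7254+6300+31·9·20=19134; k=4: 17019+0+31·35·20=38719 → min 19134 | T₃..T₆: k=3: 0+13680+26·9·41=23274; k=4: 8190+28700+26·35·41=74200; k=5: 10980+0+26·20·41=32300 → min 23274.
Length 5: T₁..T₅: k=1: 0+19134+24·31·20=34014; k=2: 19344+10980+24·26·20=42804; k=3: 13950+6300+24·9·20=24570; k=4: 21510+0+24·35·20=38310 → min 24570 | T₂..T₆: k=2: 0+23274+31·26·41=56320; k=3: 7254+13680+31·9·41=32373; k=4: 17019+28700+31·35·41=90204; k=5: 19134+0+31·20·41=44554 → min 32373.
Length 6: T₁..T₆: k=1: 0+32373+24·31·41=62877; k=2: 19344+23274+24·26·41=68202; k=3: 13950+13680+24·9·41=36486; k=4: 21510+28700+24·35·41=84650; k=5: 24570+0+24·20·41=44250 → min 36486.
Optimal order: ((T₁(T₂T₃))((T₄T₅)T₆)) with cost 36486.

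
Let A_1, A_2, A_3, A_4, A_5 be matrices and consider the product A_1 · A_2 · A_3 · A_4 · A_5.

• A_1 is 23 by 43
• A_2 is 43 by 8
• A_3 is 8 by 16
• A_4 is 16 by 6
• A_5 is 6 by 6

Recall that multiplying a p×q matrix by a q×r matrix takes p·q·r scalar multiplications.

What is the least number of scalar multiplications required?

9054

Adjacent pairs: A_1A_2 = 23·43·8 = 7912; A_2A_3 = 43·8·16 = 5504; A_3A_4 = 8·16·6 = 768; A_4A_5 = 16·6·6 = 576.
Length 3: A_1..A_3: k=1: 0+5504+23·43·16=21328; k=2: 7912+0+23·8·16=10856 → min 10856 | A_2..A_4: k=2: 0+768+43·8·6=2832; k=3: 5504+0+43·16·6=9632 → min 2832 | A_3..A_5: k=3: 0+576+8·16·6=1344; k=4: 768+0+8·6·6=1056 → min 1056.
Length 4: A_1..A_4: k=1: 0+2832+23·43·6=8766; k=2: 7912+768+23·8·6=9784; k=3: 10856+0+23·16·6=13064 → min 8766 | A_2..A_5: k=2: 0+1056+43·8·6=3120; k=3: 5504+576+43·16·6=10208; k=4: 2832+0+43·6·6=4380 → min 3120.
Length 5: A_1..A_5: k=1: 0+3120+23·43·6=9054; k=2: 7912+1056+23·8·6=10072; k=3: 10856+576+23·16·6=13640; k=4: 8766+0+23·6·6=9594 → min 9054.
Optimal order: (A_1 · (A_2 · ((A_3 · A_4) · A_5))) with cost 9054.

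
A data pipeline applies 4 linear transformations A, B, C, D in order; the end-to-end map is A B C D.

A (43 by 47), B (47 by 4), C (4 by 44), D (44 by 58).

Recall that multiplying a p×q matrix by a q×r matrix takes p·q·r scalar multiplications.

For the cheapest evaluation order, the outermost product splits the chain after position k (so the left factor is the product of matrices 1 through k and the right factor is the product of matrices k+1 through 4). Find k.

2

Adjacent pairs: AB = 43·47·4 = 8084; BC = 47·4·44 = 8272; CD = 4·44·58 = 10208.
Length 3: A..C: k=1: 0+8272+43·47·44=97196; k=2: 8084+0+43·4·44=15652 → min 15652 | B..D: k=2: 0+10208+47·4·58=21112; k=3: 8272+0+47·44·58=128216 → min 21112.
Top-level splits: k=1: (A..A)·(B..D) → 0+21112+43·47·58 = 138330; k=2: (A..B)·(C..D) → 8084+10208+43·4·58 = 28268; k=3: (A..C)·(D..D) → 15652+0+43·44·58 = 125388.
Best split is after B, i.e. k = 2.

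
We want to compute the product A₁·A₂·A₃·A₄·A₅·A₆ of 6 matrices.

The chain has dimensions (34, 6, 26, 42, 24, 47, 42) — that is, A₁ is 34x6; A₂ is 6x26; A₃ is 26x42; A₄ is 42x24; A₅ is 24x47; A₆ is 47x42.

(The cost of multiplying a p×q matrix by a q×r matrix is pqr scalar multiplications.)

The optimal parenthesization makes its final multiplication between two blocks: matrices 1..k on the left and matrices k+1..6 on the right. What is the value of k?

1

Adjacent pairs: A₁A₂ = 34·6·26 = 5304; A₂A₃ = 6·26·42 = 6552; A₃A₄ = 26·42·24 = 26208; A₄A₅ = 42·24·47 = 47376; A₅A₆ = 24·47·42 = 47376.
Length 3: A₁..A₃: k=1: 0+6552+34·6·42=15120; k=2: 5304+0+34·26·42=42432 → min 15120 | A₂..A₄: k=2: 0+26208+6·26·24=29952; k=3: 6552+0+6·42·24=12600 → min 12600 | A₃..A₅: k=3: 0+47376+26·42·47=98700; k=4: 26208+0+26·24·47=55536 → min 55536 | A₄..A₆: k=4: 0+47376+42·24·42=89712; k=5: 47376+0+42·47·42=130284 → min 89712.
Length 4: A₁..A₄: k=1: 0+12600+34·6·24=17496; k=2: 5304+26208+34·26·24=52728; k=3: 15120+0+34·42·24=49392 → min 17496 | A₂..A₅: k=2: 0+55536+6·26·47=62868; k=3: 6552+47376+6·42·47=65772; k=4: 12600+0+6·24·47=19368 → min 19368 | A₃..A₆: k=3: 0+89712+26·42·42=135576; k=4: 26208+47376+26·24·42=99792; k=5: 55536+0+26·47·42=106860 → min 99792.
Length 5: A₁..A₅: k=1: 0+19368+34·6·47=28956; k=2: 5304+55536+34·26·47=102388; k=3: 15120+47376+34·42·47=129612; k=4: 17496+0+34·24·47=55848 → min 28956 | A₂..A₆: k=2: 0+99792+6·26·42=106344; k=3: 6552+89712+6·42·42=106848; k=4: 12600+47376+6·24·42=66024; k=5: 19368+0+6·47·42=31212 → min 31212.
Top-level splits: k=1: (A₁..A₁)·(A₂..A₆) → 0+31212+34·6·42 = 39780; k=2: (A₁..A₂)·(A₃..A₆) → 5304+99792+34·26·42 = 142224; k=3: (A₁..A₃)·(A₄..A₆) → 15120+89712+34·42·42 = 164808; k=4: (A₁..A₄)·(A₅..A₆) → 17496+47376+34·24·42 = 99144; k=5: (A₁..A₅)·(A₆..A₆) → 28956+0+34·47·42 = 96072.
Best split is after A₁, i.e. k = 1.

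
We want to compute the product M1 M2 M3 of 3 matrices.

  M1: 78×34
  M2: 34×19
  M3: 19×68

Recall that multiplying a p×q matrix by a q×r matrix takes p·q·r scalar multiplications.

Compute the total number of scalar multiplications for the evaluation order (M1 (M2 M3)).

(M2 M3): 34×19 by 19×68 → 34×68, cost 34·19·68 = 43928
(M1 (M2 M3)): 78×34 by 34×68 → 78×68, cost 78·34·68 = 180336; cumulative 224264
Total: 224264 scalar multiplications.

224264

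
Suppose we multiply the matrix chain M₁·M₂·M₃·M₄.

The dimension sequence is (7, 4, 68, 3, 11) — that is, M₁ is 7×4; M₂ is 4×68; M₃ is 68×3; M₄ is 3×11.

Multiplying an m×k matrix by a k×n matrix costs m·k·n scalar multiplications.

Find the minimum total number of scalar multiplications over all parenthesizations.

1131

Adjacent pairs: M₁M₂ = 7·4·68 = 1904; M₂M₃ = 4·68·3 = 816; M₃M₄ = 68·3·11 = 2244.
Length 3: M₁..M₃: k=1: 0+816+7·4·3=900; k=2: 1904+0+7·68·3=3332 → min 900 | M₂..M₄: k=2: 0+2244+4·68·11=5236; k=3: 816+0+4·3·11=948 → min 948.
Length 4: M₁..M₄: k=1: 0+948+7·4·11=1256; k=2: 1904+2244+7·68·11=9384; k=3: 900+0+7·3·11=1131 → min 1131.
Optimal order: ((M₁·(M₂·M₃))·M₄) with cost 1131.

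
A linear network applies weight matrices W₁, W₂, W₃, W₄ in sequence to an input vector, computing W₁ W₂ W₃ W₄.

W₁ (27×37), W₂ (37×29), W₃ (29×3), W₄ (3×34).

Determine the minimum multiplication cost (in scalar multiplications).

8970

Adjacent pairs: W₁W₂ = 27·37·29 = 28971; W₂W₃ = 37·29·3 = 3219; W₃W₄ = 29·3·34 = 2958.
Length 3: W₁..W₃: k=1: 0+3219+27·37·3=6216; k=2: 28971+0+27·29·3=31320 → min 6216 | W₂..W₄: k=2: 0+2958+37·29·34=39440; k=3: 3219+0+37·3·34=6993 → min 6993.
Length 4: W₁..W₄: k=1: 0+6993+27·37·34=40959; k=2: 28971+2958+27·29·34=58551; k=3: 6216+0+27·3·34=8970 → min 8970.
Optimal order: ((W₁ (W₂ W₃)) W₄) with cost 8970.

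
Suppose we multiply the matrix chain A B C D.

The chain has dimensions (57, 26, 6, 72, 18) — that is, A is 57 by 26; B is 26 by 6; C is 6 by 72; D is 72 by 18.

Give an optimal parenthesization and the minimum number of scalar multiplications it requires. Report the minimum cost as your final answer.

22824

Adjacent pairs: AB = 57·26·6 = 8892; BC = 26·6·72 = 11232; CD = 6·72·18 = 7776.
Length 3: A..C: k=1: 0+11232+57·26·72=117936; k=2: 8892+0+57·6·72=33516 → min 33516 | B..D: k=2: 0+7776+26·6·18=10584; k=3: 11232+0+26·72·18=44928 → min 10584.
Length 4: A..D: k=1: 0+10584+57·26·18=37260; k=2: 8892+7776+57·6·18=22824; k=3: 33516+0+57·72·18=107388 → min 22824.
Optimal parenthesization: ((A B) (C D)) with cost 22824.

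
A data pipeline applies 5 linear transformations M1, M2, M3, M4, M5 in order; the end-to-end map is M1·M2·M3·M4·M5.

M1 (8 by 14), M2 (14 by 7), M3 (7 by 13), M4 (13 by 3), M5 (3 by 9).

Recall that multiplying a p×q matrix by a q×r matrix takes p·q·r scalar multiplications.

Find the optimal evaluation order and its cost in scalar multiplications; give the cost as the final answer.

Adjacent pairs: M1M2 = 8·14·7 = 784; M2M3 = 14·7·13 = 1274; M3M4 = 7·13·3 = 273; M4M5 = 13·3·9 = 351.
Length 3: M1..M3: k=1: 0+1274+8·14·13=2730; k=2: 784+0+8·7·13=1512 → min 1512 | M2..M4: k=2: 0+273+14·7·3=567; k=3: 1274+0+14·13·3=1820 → min 567 | M3..M5: k=3: 0+351+7·13·9=1170; k=4: 273+0+7·3·9=462 → min 462.
Length 4: M1..M4: k=1: 0+567+8·14·3=903; k=2: 784+273+8·7·3=1225; k=3: 1512+0+8·13·3=1824 → min 903 | M2..M5: k=2: 0+462+14·7·9=1344; k=3: 1274+351+14·13·9=3263; k=4: 567+0+14·3·9=945 → min 945.
Length 5: M1..M5: k=1: 0+945+8·14·9=1953; k=2: 784+462+8·7·9=1750; k=3: 1512+351+8·13·9=2799; k=4: 903+0+8·3·9=1119 → min 1119.
Optimal parenthesization: ((M1·(M2·(M3·M4)))·M5) with cost 1119.

1119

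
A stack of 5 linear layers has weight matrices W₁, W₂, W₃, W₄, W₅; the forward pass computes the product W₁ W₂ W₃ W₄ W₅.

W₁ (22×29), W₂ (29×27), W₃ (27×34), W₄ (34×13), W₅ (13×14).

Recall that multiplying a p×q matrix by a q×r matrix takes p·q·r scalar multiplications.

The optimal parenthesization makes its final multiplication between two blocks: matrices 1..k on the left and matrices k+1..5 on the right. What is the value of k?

Adjacent pairs: W₁W₂ = 22·29·27 = 17226; W₂W₃ = 29·27·34 = 26622; W₃W₄ = 27·34·13 = 11934; W₄W₅ = 34·13·14 = 6188.
Length 3: W₁..W₃: k=1: 0+26622+22·29·34=48314; k=2: 17226+0+22·27·34=37422 → min 37422 | W₂..W₄: k=2: 0+11934+29·27·13=22113; k=3: 26622+0+29·34·13=39440 → min 22113 | W₃..W₅: k=3: 0+6188+27·34·14=19040; k=4: 11934+0+27·13·14=16848 → min 16848.
Length 4: W₁..W₄: k=1: 0+22113+22·29·13=30407; k=2: 17226+11934+22·27·13=36882; k=3: 37422+0+22·34·13=47146 → min 30407 | W₂..W₅: k=2: 0+16848+29·27·14=27810; k=3: 26622+6188+29·34·14=46614; k=4: 22113+0+29·13·14=27391 → min 27391.
Top-level splits: k=1: (W₁..W₁)·(W₂..W₅) → 0+27391+22·29·14 = 36323; k=2: (W₁..W₂)·(W₃..W₅) → 17226+16848+22·27·14 = 42390; k=3: (W₁..W₃)·(W₄..W₅) → 37422+6188+22·34·14 = 54082; k=4: (W₁..W₄)·(W₅..W₅) → 30407+0+22·13·14 = 34411.
Best split is after W₄, i.e. k = 4.

4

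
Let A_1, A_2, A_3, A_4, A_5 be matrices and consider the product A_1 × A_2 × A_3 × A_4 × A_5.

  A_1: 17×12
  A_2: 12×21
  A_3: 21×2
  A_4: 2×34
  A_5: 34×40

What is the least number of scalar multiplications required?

4992

Adjacent pairs: A_1A_2 = 17·12·21 = 4284; A_2A_3 = 12·21·2 = 504; A_3A_4 = 21·2·34 = 1428; A_4A_5 = 2·34·40 = 2720.
Length 3: A_1..A_3: k=1: 0+504+17·12·2=912; k=2: 4284+0+17·21·2=4998 → min 912 | A_2..A_4: k=2: 0+1428+12·21·34=9996; k=3: 504+0+12·2·34=1320 → min 1320 | A_3..A_5: k=3: 0+2720+21·2·40=4400; k=4: 1428+0+21·34·40=29988 → min 4400.
Length 4: A_1..A_4: k=1: 0+1320+17·12·34=8256; k=2: 4284+1428+17·21·34=17850; k=3: 912+0+17·2·34=2068 → min 2068 | A_2..A_5: k=2: 0+4400+12·21·40=14480; k=3: 504+2720+12·2·40=4184; k=4: 1320+0+12·34·40=17640 → min 4184.
Length 5: A_1..A_5: k=1: 0+4184+17·12·40=12344; k=2: 4284+4400+17·21·40=22964; k=3: 912+2720+17·2·40=4992; k=4: 2068+0+17·34·40=25188 → min 4992.
Optimal order: ((A_1 × (A_2 × A_3)) × (A_4 × A_5)) with cost 4992.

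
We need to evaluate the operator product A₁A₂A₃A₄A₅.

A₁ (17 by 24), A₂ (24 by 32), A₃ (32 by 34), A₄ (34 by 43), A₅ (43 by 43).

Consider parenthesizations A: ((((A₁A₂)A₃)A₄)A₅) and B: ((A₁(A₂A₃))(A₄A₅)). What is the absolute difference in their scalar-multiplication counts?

39865

Order A = ((((A₁A₂)A₃)A₄)A₅): (A₁A₂): 17×24 by 24×32 → 17×32, cost 17·24·32 = 13056; ((A₁A₂)A₃): 17×32 by 32×34 → 17×34, cost 17·32·34 = 18496; cumulative 31552; (((A₁A₂)A₃)A₄): 17×34 by 34×43 → 17×43, cost 17·34·43 = 24854; cumulative 56406; ((((A₁A₂)A₃)A₄)A₅): 17×43 by 43×43 → 17×43, cost 17·43·43 = 31433; cumulative 87839. Total 87839.
Order B = ((A₁(A₂A₃))(A₄A₅)): (A₂A₃): 24×32 by 32×34 → 24×34, cost 24·32·34 = 26112; (A₁(A₂A₃)): 17×24 by 24×34 → 17×34, cost 17·24·34 = 13872; cumulative 39984; (A₄A₅): 34×43 by 43×43 → 34×43, cost 34·43·43 = 62866; ((A₁(A₂A₃))(A₄A₅)): 17×34 by 34×43 → 17×43, cost 17·34·43 = 24854; cumulative 127704. Total 127704.
Difference: |87839 − 127704| = 39865.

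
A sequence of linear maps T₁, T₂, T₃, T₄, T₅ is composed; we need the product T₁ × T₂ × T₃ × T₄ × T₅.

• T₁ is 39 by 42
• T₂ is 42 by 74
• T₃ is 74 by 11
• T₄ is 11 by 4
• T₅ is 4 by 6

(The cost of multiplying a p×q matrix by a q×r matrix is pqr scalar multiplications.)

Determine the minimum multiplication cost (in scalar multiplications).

Adjacent pairs: T₁T₂ = 39·42·74 = 121212; T₂T₃ = 42·74·11 = 34188; T₃T₄ = 74·11·4 = 3256; T₄T₅ = 11·4·6 = 264.
Length 3: T₁..T₃: k=1: 0+34188+39·42·11=52206; k=2: 121212+0+39·74·11=152958 → min 52206 | T₂..T₄: k=2: 0+3256+42·74·4=15688; k=3: 34188+0+42·11·4=36036 → min 15688 | T₃..T₅: k=3: 0+264+74·11·6=5148; k=4: 3256+0+74·4·6=5032 → min 5032.
Length 4: T₁..T₄: k=1: 0+15688+39·42·4=22240; k=2: 121212+3256+39·74·4=136012; k=3: 52206+0+39·11·4=53922 → min 22240 | T₂..T₅: k=2: 0+5032+42·74·6=23680; k=3: 34188+264+42·11·6=37224; k=4: 15688+0+42·4·6=16696 → min 16696.
Length 5: T₁..T₅: k=1: 0+16696+39·42·6=26524; k=2: 121212+5032+39·74·6=143560; k=3: 52206+264+39·11·6=55044; k=4: 22240+0+39·4·6=23176 → min 23176.
Optimal order: ((T₁ × (T₂ × (T₃ × T₄))) × T₅) with cost 23176.

23176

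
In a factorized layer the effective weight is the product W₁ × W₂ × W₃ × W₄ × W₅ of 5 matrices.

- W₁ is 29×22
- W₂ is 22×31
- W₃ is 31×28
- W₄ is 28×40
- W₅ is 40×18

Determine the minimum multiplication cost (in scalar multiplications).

Adjacent pairs: W₁W₂ = 29·22·31 = 19778; W₂W₃ = 22·31·28 = 19096; W₃W₄ = 31·28·40 = 34720; W₄W₅ = 28·40·18 = 20160.
Length 3: W₁..W₃: k=1: 0+19096+29·22·28=36960; k=2: 19778+0+29·31·28=44950 → min 36960 | W₂..W₄: k=2: 0+34720+22·31·40=62000; k=3: 19096+0+22·28·40=43736 → min 43736 | W₃..W₅: k=3: 0+20160+31·28·18=35784; k=4: 34720+0+31·40·18=57040 → min 35784.
Length 4: W₁..W₄: k=1: 0+43736+29·22·40=69256; k=2: 19778+34720+29·31·40=90458; k=3: 36960+0+29·28·40=69440 → min 69256 | W₂..W₅: k=2: 0+35784+22·31·18=48060; k=3: 19096+20160+22·28·18=50344; k=4: 43736+0+22·40·18=59576 → min 48060.
Length 5: W₁..W₅: k=1: 0+48060+29·22·18=59544; k=2: 19778+35784+29·31·18=71744; k=3: 36960+20160+29·28·18=71736; k=4: 69256+0+29·40·18=90136 → min 59544.
Optimal order: (W₁ × (W₂ × (W₃ × (W₄ × W₅)))) with cost 59544.

59544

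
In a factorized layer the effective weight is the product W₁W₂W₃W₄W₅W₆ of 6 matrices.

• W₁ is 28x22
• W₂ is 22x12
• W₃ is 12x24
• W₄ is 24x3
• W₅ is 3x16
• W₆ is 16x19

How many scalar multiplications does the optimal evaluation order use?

6012

Adjacent pairs: W₁W₂ = 28·22·12 = 7392; W₂W₃ = 22·12·24 = 6336; W₃W₄ = 12·24·3 = 864; W₄W₅ = 24·3·16 = 1152; W₅W₆ = 3·16·19 = 912.
Length 3: W₁..W₃: k=1: 0+6336+28·22·24=21120; k=2: 7392+0+28·12·24=15456 → min 15456 | W₂..W₄: k=2: 0+864+22·12·3=1656; k=3: 6336+0+22·24·3=7920 → min 1656 | W₃..W₅: k=3: 0+1152+12·24·16=5760; k=4: 864+0+12·3·16=1440 → min 1440 | W₄..W₆: k=4: 0+912+24·3·19=2280; k=5: 1152+0+24·16·19=8448 → min 2280.
Length 4: W₁..W₄: k=1: 0+1656+28·22·3=3504; k=2: 7392+864+28·12·3=9264; k=3: 15456+0+28·24·3=17472 → min 3504 | W₂..W₅: k=2: 0+1440+22·12·16=5664; k=3: 6336+1152+22·24·16=15936; k=4: 1656+0+22·3·16=2712 → min 2712 | W₃..W₆: k=3: 0+2280+12·24·19=7752; k=4: 864+912+12·3·19=2460; k=5: 1440+0+12·16·19=5088 → min 2460.
Length 5: W₁..W₅: k=1: 0+2712+28·22·16=12568; k=2: 7392+1440+28·12·16=14208; k=3: 15456+1152+28·24·16=27360; k=4: 3504+0+28·3·16=4848 → min 4848 | W₂..W₆: k=2: 0+2460+22·12·19=7476; k=3: 6336+2280+22·24·19=18648; k=4: 1656+912+22·3·19=3822; k=5: 2712+0+22·16·19=9400 → min 3822.
Length 6: W₁..W₆: k=1: 0+3822+28·22·19=15526; k=2: 7392+2460+28·12·19=16236; k=3: 15456+2280+28·24·19=30504; k=4: 3504+912+28·3·19=6012; k=5: 4848+0+28·16·19=13360 → min 6012.
Optimal order: ((W₁(W₂(W₃W₄)))(W₅W₆)) with cost 6012.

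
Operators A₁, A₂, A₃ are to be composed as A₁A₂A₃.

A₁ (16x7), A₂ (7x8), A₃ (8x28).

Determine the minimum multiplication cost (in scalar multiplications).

Order (A₁(A₂A₃)): (A₂A₃): 7×8 by 8×28 → 7×28, cost 7·8·28 = 1568; (A₁(A₂A₃)): 16×7 by 7×28 → 16×28, cost 16·7·28 = 3136; cumulative 4704. Total 4704.
Order ((A₁A₂)A₃): (A₁A₂): 16×7 by 7×8 → 16×8, cost 16·7·8 = 896; ((A₁A₂)A₃): 16×8 by 8×28 → 16×28, cost 16·8·28 = 3584; cumulative 4480. Total 4480.
Minimum: 4480.

4480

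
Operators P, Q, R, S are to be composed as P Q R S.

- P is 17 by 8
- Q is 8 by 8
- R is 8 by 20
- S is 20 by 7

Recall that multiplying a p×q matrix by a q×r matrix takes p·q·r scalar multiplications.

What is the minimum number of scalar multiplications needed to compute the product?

2520

Adjacent pairs: PQ = 17·8·8 = 1088; QR = 8·8·20 = 1280; RS = 8·20·7 = 1120.
Length 3: P..R: k=1: 0+1280+17·8·20=4000; k=2: 1088+0+17·8·20=3808 → min 3808 | Q..S: k=2: 0+1120+8·8·7=1568; k=3: 1280+0+8·20·7=2400 → min 1568.
Length 4: P..S: k=1: 0+1568+17·8·7=2520; k=2: 1088+1120+17·8·7=3160; k=3: 3808+0+17·20·7=6188 → min 2520.
Optimal order: (P (Q (R S))) with cost 2520.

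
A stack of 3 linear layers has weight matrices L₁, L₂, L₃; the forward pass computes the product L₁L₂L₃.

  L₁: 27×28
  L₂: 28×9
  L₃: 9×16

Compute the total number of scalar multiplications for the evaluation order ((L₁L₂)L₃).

10692

(L₁L₂): 27×28 by 28×9 → 27×9, cost 27·28·9 = 6804
((L₁L₂)L₃): 27×9 by 9×16 → 27×16, cost 27·9·16 = 3888; cumulative 10692
Total: 10692 scalar multiplications.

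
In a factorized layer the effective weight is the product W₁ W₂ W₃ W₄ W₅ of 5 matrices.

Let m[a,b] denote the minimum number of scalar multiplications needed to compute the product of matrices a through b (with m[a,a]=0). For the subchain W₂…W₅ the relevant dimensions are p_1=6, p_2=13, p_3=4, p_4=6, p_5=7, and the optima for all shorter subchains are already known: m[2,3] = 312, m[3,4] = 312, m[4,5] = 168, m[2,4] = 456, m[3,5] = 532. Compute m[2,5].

648

m[2,5] = min over k∈[2,4] of m[2,k]+m[k+1,5]+p_{1}·p_k·p_{5}.
k=2: 0 + 532 + 6·13·7 = 1078; k=3: 312 + 168 + 6·4·7 = 648; k=4: 456 + 0 + 6·6·7 = 708.
Minimum: 648 at k=3.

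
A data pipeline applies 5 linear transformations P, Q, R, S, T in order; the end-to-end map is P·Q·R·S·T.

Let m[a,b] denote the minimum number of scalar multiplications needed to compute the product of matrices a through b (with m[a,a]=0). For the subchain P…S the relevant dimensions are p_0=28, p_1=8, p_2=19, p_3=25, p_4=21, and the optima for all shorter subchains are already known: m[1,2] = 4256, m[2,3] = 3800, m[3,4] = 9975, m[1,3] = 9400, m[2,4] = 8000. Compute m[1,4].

m[1,4] = min over k∈[1,3] of m[1,k]+m[k+1,4]+p_{0}·p_k·p_{4}.
k=1: 0 + 8000 + 28·8·21 = 12704; k=2: 4256 + 9975 + 28·19·21 = 25403; k=3: 9400 + 0 + 28·25·21 = 24100.
Minimum: 12704 at k=1.

12704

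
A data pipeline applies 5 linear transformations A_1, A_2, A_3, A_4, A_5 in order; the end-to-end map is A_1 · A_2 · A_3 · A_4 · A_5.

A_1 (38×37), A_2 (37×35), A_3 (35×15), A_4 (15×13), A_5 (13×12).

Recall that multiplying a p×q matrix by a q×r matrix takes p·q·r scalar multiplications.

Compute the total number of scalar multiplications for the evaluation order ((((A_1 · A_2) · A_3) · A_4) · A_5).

(A_1 · A_2): 38×37 by 37×35 → 38×35, cost 38·37·35 = 49210
((A_1 · A_2) · A_3): 38×35 by 35×15 → 38×15, cost 38·35·15 = 19950; cumulative 69160
(((A_1 · A_2) · A_3) · A_4): 38×15 by 15×13 → 38×13, cost 38·15·13 = 7410; cumulative 76570
((((A_1 · A_2) · A_3) · A_4) · A_5): 38×13 by 13×12 → 38×12, cost 38·13·12 = 5928; cumulative 82498
Total: 82498 scalar multiplications.

82498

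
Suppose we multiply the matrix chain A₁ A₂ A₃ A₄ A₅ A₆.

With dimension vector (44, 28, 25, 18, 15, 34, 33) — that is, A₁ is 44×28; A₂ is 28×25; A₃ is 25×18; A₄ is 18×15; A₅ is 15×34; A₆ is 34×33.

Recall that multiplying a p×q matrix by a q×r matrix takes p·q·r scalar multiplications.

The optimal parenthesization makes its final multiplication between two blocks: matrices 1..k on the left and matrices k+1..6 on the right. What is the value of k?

Adjacent pairs: A₁A₂ = 44·28·25 = 30800; A₂A₃ = 28·25·18 = 12600; A₃A₄ = 25·18·15 = 6750; A₄A₅ = 18·15·34 = 9180; A₅A₆ = 15·34·33 = 16830.
Length 3: A₁..A₃: k=1: 0+12600+44·28·18=34776; k=2: 30800+0+44·25·18=50600 → min 34776 | A₂..A₄: k=2: 0+6750+28·25·15=17250; k=3: 12600+0+28·18·15=20160 → min 17250 | A₃..A₅: k=3: 0+9180+25·18·34=24480; k=4: 6750+0+25·15·34=19500 → min 19500 | A₄..A₆: k=4: 0+16830+18·15·33=25740; k=5: 9180+0+18·34·33=29376 → min 25740.
Length 4: A₁..A₄: k=1: 0+17250+44·28·15=35730; k=2: 30800+6750+44·25·15=54050; k=3: 34776+0+44·18·15=46656 → min 35730 | A₂..A₅: k=2: 0+19500+28·25·34=43300; k=3: 12600+9180+28·18·34=38916; k=4: 17250+0+28·15·34=31530 → min 31530 | A₃..A₆: k=3: 0+25740+25·18·33=40590; k=4: 6750+16830+25·15·33=35955; k=5: 19500+0+25·34·33=47550 → min 35955.
Length 5: A₁..A₅: k=1: 0+31530+44·28·34=73418; k=2: 30800+19500+44·25·34=87700; k=3: 34776+9180+44·18·34=70884; k=4: 35730+0+44·15·34=58170 → min 58170 | A₂..A₆: k=2: 0+35955+28·25·33=59055; k=3: 12600+25740+28·18·33=54972; k=4: 17250+16830+28·15·33=47940; k=5: 31530+0+28·34·33=62946 → min 47940.
Top-level splits: k=1: (A₁..A₁)·(A₂..A₆) → 0+47940+44·28·33 = 88596; k=2: (A₁..A₂)·(A₃..A₆) → 30800+35955+44·25·33 = 103055; k=3: (A₁..A₃)·(A₄..A₆) → 34776+25740+44·18·33 = 86652; k=4: (A₁..A₄)·(A₅..A₆) → 35730+16830+44·15·33 = 74340; k=5: (A₁..A₅)·(A₆..A₆) → 58170+0+44·34·33 = 107538.
Best split is after A₄, i.e. k = 4.

4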